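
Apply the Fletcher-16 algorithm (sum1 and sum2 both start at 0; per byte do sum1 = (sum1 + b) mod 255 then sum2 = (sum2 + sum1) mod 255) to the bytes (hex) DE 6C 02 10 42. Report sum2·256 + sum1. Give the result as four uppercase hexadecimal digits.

Running sums (mod 255):
  after byte 0 (DE): sum1=222, sum2=222
  after byte 1 (6C): sum1=75, sum2=42
  after byte 2 (02): sum1=77, sum2=119
  after byte 3 (10): sum1=93, sum2=212
  after byte 4 (42): sum1=159, sum2=116
Checksum = sum2·256 + sum1 = 116·256 + 159 = 29855 = 0x749F.

749F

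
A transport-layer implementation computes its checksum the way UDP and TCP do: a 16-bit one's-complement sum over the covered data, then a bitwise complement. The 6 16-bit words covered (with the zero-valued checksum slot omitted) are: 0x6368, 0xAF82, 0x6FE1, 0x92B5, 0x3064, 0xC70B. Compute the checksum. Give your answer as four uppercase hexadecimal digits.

F30D

One's-complement addition (fold any carry out of bit 15 back into bit 0):
  0x6368 + 0xAF82 = 0x112EA → wrap carry → 0x12EB
  0x12EB + 0x6FE1 = 0x082CC
  0x82CC + 0x92B5 = 0x11581 → wrap carry → 0x1582
  0x1582 + 0x3064 = 0x045E6
  0x45E6 + 0xC70B = 0x10CF1 → wrap carry → 0x0CF2
One's-complement sum = 0x0CF2.
Checksum = ~0x0CF2 & 0xFFFF = 0xF30D.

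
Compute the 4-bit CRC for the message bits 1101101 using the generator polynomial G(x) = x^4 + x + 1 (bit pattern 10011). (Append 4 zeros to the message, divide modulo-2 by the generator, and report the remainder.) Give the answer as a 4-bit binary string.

Append 4 zeros: 11011010000. Divide by 10011 (XOR where the leading bit is 1):
  pos 0: 11011 XOR 10011 = 01000
  pos 1: 10000 XOR 10011 = 00011
  pos 4: 11100 XOR 10011 = 01111
  pos 5: 11110 XOR 10011 = 01101
  pos 6: 11010 XOR 10011 = 01001
Remainder (last 4 bits) = 1001. This is the CRC / FCS.

1001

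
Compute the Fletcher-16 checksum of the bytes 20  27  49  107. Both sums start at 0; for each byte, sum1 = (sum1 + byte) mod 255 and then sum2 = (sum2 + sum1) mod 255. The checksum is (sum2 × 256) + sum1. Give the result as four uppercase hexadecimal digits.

Running sums (mod 255):
  after byte 0 (20): sum1=20, sum2=20
  after byte 1 (27): sum1=47, sum2=67
  after byte 2 (49): sum1=96, sum2=163
  after byte 3 (107): sum1=203, sum2=111
Checksum = sum2·256 + sum1 = 111·256 + 203 = 28619 = 0x6FCB.

6FCB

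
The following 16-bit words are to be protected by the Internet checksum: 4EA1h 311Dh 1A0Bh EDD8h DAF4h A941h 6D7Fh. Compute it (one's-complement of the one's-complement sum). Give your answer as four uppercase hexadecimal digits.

86A7

One's-complement addition (fold any carry out of bit 15 back into bit 0):
  0x4EA1 + 0x311D = 0x07FBE
  0x7FBE + 0x1A0B = 0x099C9
  0x99C9 + 0xEDD8 = 0x187A1 → wrap carry → 0x87A2
  0x87A2 + 0xDAF4 = 0x16296 → wrap carry → 0x6297
  0x6297 + 0xA941 = 0x10BD8 → wrap carry → 0x0BD9
  0x0BD9 + 0x6D7F = 0x07958
One's-complement sum = 0x7958.
Checksum = ~0x7958 & 0xFFFF = 0x86A7.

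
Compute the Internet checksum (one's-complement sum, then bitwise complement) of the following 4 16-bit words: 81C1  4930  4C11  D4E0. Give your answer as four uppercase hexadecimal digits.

141C

One's-complement addition (fold any carry out of bit 15 back into bit 0):
  0x81C1 + 0x4930 = 0x0CAF1
  0xCAF1 + 0x4C11 = 0x11702 → wrap carry → 0x1703
  0x1703 + 0xD4E0 = 0x0EBE3
One's-complement sum = 0xEBE3.
Checksum = ~0xEBE3 & 0xFFFF = 0x141C.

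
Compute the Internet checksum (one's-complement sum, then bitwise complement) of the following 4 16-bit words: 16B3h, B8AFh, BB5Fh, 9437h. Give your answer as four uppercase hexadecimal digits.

One's-complement addition (fold any carry out of bit 15 back into bit 0):
  0x16B3 + 0xB8AF = 0x0CF62
  0xCF62 + 0xBB5F = 0x18AC1 → wrap carry → 0x8AC2
  0x8AC2 + 0x9437 = 0x11EF9 → wrap carry → 0x1EFA
One's-complement sum = 0x1EFA.
Checksum = ~0x1EFA & 0xFFFF = 0xE105.

E105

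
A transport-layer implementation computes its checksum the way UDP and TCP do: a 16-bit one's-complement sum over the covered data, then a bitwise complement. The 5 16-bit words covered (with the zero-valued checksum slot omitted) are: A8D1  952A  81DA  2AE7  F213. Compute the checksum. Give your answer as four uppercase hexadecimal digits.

One's-complement addition (fold any carry out of bit 15 back into bit 0):
  0xA8D1 + 0x952A = 0x13DFB → wrap carry → 0x3DFC
  0x3DFC + 0x81DA = 0x0BFD6
  0xBFD6 + 0x2AE7 = 0x0EABD
  0xEABD + 0xF213 = 0x1DCD0 → wrap carry → 0xDCD1
One's-complement sum = 0xDCD1.
Checksum = ~0xDCD1 & 0xFFFF = 0x232E.

232E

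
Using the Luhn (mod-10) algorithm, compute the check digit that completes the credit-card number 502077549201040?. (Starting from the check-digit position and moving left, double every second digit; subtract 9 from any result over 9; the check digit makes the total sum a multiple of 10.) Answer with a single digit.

Partial digits right→left: 0 4 0 1 0 2 9 4 5 7 7 0 2 0 5
Double every second digit counting from the check-digit position (so the 1st, 3rd, 5th, ... of the partial from the right).
  doubled (with −9 where >9): 0 0 0 9 1 5 4 1 → sum 20
  kept as-is: 4 1 2 4 7 0 0 → sum 18
Total = 20 + 18 = 38.
Check digit = (10 − (38 mod 10)) mod 10 = 2.

2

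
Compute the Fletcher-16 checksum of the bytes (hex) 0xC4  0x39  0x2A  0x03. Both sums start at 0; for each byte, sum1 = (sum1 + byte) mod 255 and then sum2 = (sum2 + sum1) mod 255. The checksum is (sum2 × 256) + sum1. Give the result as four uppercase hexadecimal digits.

Running sums (mod 255):
  after byte 0 (0xC4): sum1=196, sum2=196
  after byte 1 (0x39): sum1=253, sum2=194
  after byte 2 (0x2A): sum1=40, sum2=234
  after byte 3 (0x03): sum1=43, sum2=22
Checksum = sum2·256 + sum1 = 22·256 + 43 = 5675 = 0x162B.

162B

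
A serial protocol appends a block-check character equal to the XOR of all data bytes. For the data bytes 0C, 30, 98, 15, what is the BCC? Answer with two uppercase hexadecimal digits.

B1

XOR the bytes together:
  start with 0x0C
  0x0C ⊕ 0x30 = 0x3C
  0x3C ⊕ 0x98 = 0xA4
  0xA4 ⊕ 0x15 = 0xB1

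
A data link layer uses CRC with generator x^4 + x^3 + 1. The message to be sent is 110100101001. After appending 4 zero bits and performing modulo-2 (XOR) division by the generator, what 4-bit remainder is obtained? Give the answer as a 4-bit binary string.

Append 4 zeros: 1101001010010000. Divide by 11001 (XOR where the leading bit is 1):
  pos 0: 11010 XOR 11001 = 00011
  pos 3: 11010 XOR 11001 = 00011
  pos 6: 11100 XOR 11001 = 00101
  pos 8: 10110 XOR 11001 = 01111
  pos 9: 11110 XOR 11001 = 00111
  pos 11: 11100 XOR 11001 = 00101
Remainder (last 4 bits) = 0101. This is the CRC / FCS.

0101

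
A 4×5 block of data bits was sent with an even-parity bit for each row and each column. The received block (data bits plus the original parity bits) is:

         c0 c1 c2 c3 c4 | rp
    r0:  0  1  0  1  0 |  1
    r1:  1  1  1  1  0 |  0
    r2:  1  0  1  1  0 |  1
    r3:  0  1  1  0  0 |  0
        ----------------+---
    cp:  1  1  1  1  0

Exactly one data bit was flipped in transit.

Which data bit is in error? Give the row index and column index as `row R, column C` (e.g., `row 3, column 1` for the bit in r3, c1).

row 0, column 0

Recompute each row's even parity and compare to rp:
  r0: data parity 0, sent rp 1 → mismatch
  r1: data parity 0, sent rp 0 → ok
  r2: data parity 1, sent rp 1 → ok
  r3: data parity 0, sent rp 0 → ok
Recompute each column's even parity and compare to cp:
  c0: data parity 0, sent cp 1 → mismatch
  c1: data parity 1, sent cp 1 → ok
  c2: data parity 1, sent cp 1 → ok
  c3: data parity 1, sent cp 1 → ok
  c4: data parity 0, sent cp 0 → ok
Exactly one row (r0) and one column (c0) fail → the flipped bit is at their intersection.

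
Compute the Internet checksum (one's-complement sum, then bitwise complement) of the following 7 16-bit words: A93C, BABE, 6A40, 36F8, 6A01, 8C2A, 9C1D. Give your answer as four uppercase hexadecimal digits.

6882

One's-complement addition (fold any carry out of bit 15 back into bit 0):
  0xA93C + 0xBABE = 0x163FA → wrap carry → 0x63FB
  0x63FB + 0x6A40 = 0x0CE3B
  0xCE3B + 0x36F8 = 0x10533 → wrap carry → 0x0534
  0x0534 + 0x6A01 = 0x06F35
  0x6F35 + 0x8C2A = 0x0FB5F
  0xFB5F + 0x9C1D = 0x1977C → wrap carry → 0x977D
One's-complement sum = 0x977D.
Checksum = ~0x977D & 0xFFFF = 0x6882.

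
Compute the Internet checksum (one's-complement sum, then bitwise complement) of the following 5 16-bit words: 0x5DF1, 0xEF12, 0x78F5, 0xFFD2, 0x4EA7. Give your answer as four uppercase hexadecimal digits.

One's-complement addition (fold any carry out of bit 15 back into bit 0):
  0x5DF1 + 0xEF12 = 0x14D03 → wrap carry → 0x4D04
  0x4D04 + 0x78F5 = 0x0C5F9
  0xC5F9 + 0xFFD2 = 0x1C5CB → wrap carry → 0xC5CC
  0xC5CC + 0x4EA7 = 0x11473 → wrap carry → 0x1474
One's-complement sum = 0x1474.
Checksum = ~0x1474 & 0xFFFF = 0xEB8B.

EB8B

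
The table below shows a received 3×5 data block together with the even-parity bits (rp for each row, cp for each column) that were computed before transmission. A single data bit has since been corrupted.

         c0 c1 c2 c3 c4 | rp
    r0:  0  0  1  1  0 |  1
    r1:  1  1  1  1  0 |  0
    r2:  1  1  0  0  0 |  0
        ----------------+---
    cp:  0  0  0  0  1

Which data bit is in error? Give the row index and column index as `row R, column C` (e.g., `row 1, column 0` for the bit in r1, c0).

row 0, column 4

Recompute each row's even parity and compare to rp:
  r0: data parity 0, sent rp 1 → mismatch
  r1: data parity 0, sent rp 0 → ok
  r2: data parity 0, sent rp 0 → ok
Recompute each column's even parity and compare to cp:
  c0: data parity 0, sent cp 0 → ok
  c1: data parity 0, sent cp 0 → ok
  c2: data parity 0, sent cp 0 → ok
  c3: data parity 0, sent cp 0 → ok
  c4: data parity 0, sent cp 1 → mismatch
Exactly one row (r0) and one column (c4) fail → the flipped bit is at their intersection.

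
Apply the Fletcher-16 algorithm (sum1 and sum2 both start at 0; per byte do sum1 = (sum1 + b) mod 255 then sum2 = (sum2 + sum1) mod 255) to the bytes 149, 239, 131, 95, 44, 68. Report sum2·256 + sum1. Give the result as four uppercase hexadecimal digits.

F9D8

Running sums (mod 255):
  after byte 0 (149): sum1=149, sum2=149
  after byte 1 (239): sum1=133, sum2=27
  after byte 2 (131): sum1=9, sum2=36
  after byte 3 (95): sum1=104, sum2=140
  after byte 4 (44): sum1=148, sum2=33
  after byte 5 (68): sum1=216, sum2=249
Checksum = sum2·256 + sum1 = 249·256 + 216 = 63960 = 0xF9D8.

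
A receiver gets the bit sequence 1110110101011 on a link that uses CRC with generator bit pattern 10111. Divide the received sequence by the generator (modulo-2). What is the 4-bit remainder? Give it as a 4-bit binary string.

0111

Modulo-2 division of 1110110101011 by 10111:
  pos 0: 11101 XOR 10111 = 01010
  pos 1: 10101 XOR 10111 = 00010
  pos 4: 10010 XOR 10111 = 00101
  pos 6: 10110 XOR 10111 = 00001
Remainder = 0111 (nonzero — an error is detected).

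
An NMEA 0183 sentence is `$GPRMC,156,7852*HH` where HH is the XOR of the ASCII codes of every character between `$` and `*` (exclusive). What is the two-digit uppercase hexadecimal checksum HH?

XOR the ASCII codes of the payload characters:
  'G' = 0x47 → acc = 0x47
  'P' = 0x50 → acc = 0x17
  'R' = 0x52 → acc = 0x45
  'M' = 0x4D → acc = 0x08
  'C' = 0x43 → acc = 0x4B
  ',' = 0x2C → acc = 0x67
  '1' = 0x31 → acc = 0x56
  '5' = 0x35 → acc = 0x63
  '6' = 0x36 → acc = 0x55
  ',' = 0x2C → acc = 0x79
  '7' = 0x37 → acc = 0x4E
  '8' = 0x38 → acc = 0x76
  '5' = 0x35 → acc = 0x43
  '2' = 0x32 → acc = 0x71
Checksum = 0x71.

71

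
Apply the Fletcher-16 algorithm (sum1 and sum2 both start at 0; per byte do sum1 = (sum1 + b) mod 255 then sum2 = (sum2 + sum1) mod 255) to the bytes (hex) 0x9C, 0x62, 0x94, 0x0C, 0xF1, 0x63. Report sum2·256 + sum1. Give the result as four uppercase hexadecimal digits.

55F4

Running sums (mod 255):
  after byte 0 (0x9C): sum1=156, sum2=156
  after byte 1 (0x62): sum1=254, sum2=155
  after byte 2 (0x94): sum1=147, sum2=47
  after byte 3 (0x0C): sum1=159, sum2=206
  after byte 4 (0xF1): sum1=145, sum2=96
  after byte 5 (0x63): sum1=244, sum2=85
Checksum = sum2·256 + sum1 = 85·256 + 244 = 22004 = 0x55F4.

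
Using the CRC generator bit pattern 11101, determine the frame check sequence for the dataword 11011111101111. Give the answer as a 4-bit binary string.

0000

Append 4 zeros: 110111111011110000. Divide by 11101 (XOR where the leading bit is 1):
  pos 0: 11011 XOR 11101 = 00110
  pos 2: 11011 XOR 11101 = 00110
  pos 4: 11011 XOR 11101 = 00110
  pos 6: 11001 XOR 11101 = 00100
  pos 8: 10011 XOR 11101 = 01110
  pos 9: 11101 XOR 11101 = 00000
Remainder (last 4 bits) = 0000. This is the CRC / FCS.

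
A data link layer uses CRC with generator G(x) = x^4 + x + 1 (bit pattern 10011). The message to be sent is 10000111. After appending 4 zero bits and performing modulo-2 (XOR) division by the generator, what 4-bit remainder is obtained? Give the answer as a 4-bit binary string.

0111

Append 4 zeros: 100001110000. Divide by 10011 (XOR where the leading bit is 1):
  pos 0: 10000 XOR 10011 = 00011
  pos 3: 11111 XOR 10011 = 01100
  pos 4: 11000 XOR 10011 = 01011
  pos 5: 10110 XOR 10011 = 00101
  pos 7: 10100 XOR 10011 = 00111
Remainder (last 4 bits) = 0111. This is the CRC / FCS.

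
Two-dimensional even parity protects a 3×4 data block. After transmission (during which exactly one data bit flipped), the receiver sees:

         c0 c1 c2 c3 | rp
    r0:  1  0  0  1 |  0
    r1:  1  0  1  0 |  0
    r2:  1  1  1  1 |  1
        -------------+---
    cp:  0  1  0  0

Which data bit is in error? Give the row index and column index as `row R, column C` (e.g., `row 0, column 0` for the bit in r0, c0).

row 2, column 0

Recompute each row's even parity and compare to rp:
  r0: data parity 0, sent rp 0 → ok
  r1: data parity 0, sent rp 0 → ok
  r2: data parity 0, sent rp 1 → mismatch
Recompute each column's even parity and compare to cp:
  c0: data parity 1, sent cp 0 → mismatch
  c1: data parity 1, sent cp 1 → ok
  c2: data parity 0, sent cp 0 → ok
  c3: data parity 0, sent cp 0 → ok
Exactly one row (r2) and one column (c0) fail → the flipped bit is at their intersection.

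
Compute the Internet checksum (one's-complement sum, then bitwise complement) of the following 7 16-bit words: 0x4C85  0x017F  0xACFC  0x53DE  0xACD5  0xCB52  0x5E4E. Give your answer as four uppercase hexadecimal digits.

DAA9

One's-complement addition (fold any carry out of bit 15 back into bit 0):
  0x4C85 + 0x017F = 0x04E04
  0x4E04 + 0xACFC = 0x0FB00
  0xFB00 + 0x53DE = 0x14EDE → wrap carry → 0x4EDF
  0x4EDF + 0xACD5 = 0x0FBB4
  0xFBB4 + 0xCB52 = 0x1C706 → wrap carry → 0xC707
  0xC707 + 0x5E4E = 0x12555 → wrap carry → 0x2556
One's-complement sum = 0x2556.
Checksum = ~0x2556 & 0xFFFF = 0xDAA9.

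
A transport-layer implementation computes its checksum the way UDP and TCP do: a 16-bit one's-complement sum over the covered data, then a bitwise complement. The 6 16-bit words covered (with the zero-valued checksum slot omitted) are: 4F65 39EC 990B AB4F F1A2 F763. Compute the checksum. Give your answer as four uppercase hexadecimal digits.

One's-complement addition (fold any carry out of bit 15 back into bit 0):
  0x4F65 + 0x39EC = 0x08951
  0x8951 + 0x990B = 0x1225C → wrap carry → 0x225D
  0x225D + 0xAB4F = 0x0CDAC
  0xCDAC + 0xF1A2 = 0x1BF4E → wrap carry → 0xBF4F
  0xBF4F + 0xF763 = 0x1B6B2 → wrap carry → 0xB6B3
One's-complement sum = 0xB6B3.
Checksum = ~0xB6B3 & 0xFFFF = 0x494C.

494C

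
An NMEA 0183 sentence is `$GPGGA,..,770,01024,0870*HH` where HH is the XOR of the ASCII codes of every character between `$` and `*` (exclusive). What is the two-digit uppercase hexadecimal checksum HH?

XOR the ASCII codes of the payload characters:
  'G' = 0x47 → acc = 0x47
  'P' = 0x50 → acc = 0x17
  'G' = 0x47 → acc = 0x50
  'G' = 0x47 → acc = 0x17
  'A' = 0x41 → acc = 0x56
  ',' = 0x2C → acc = 0x7A
  '.' = 0x2E → acc = 0x54
  '.' = 0x2E → acc = 0x7A
  ',' = 0x2C → acc = 0x56
  '7' = 0x37 → acc = 0x61
  '7' = 0x37 → acc = 0x56
  '0' = 0x30 → acc = 0x66
  ',' = 0x2C → acc = 0x4A
  '0' = 0x30 → acc = 0x7A
  '1' = 0x31 → acc = 0x4B
  '0' = 0x30 → acc = 0x7B
  '2' = 0x32 → acc = 0x49
  '4' = 0x34 → acc = 0x7D
  ',' = 0x2C → acc = 0x51
  '0' = 0x30 → acc = 0x61
  '8' = 0x38 → acc = 0x59
  '7' = 0x37 → acc = 0x6E
  '0' = 0x30 → acc = 0x5E
Checksum = 0x5E.

5E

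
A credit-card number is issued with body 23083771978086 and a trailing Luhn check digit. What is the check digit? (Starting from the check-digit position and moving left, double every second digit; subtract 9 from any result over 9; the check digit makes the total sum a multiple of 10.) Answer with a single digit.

5

Partial digits right→left: 6 8 0 8 7 9 1 7 7 3 8 0 3 2
Double every second digit counting from the check-digit position (so the 1st, 3rd, 5th, ... of the partial from the right).
  doubled (with −9 where >9): 3 0 5 2 5 7 6 → sum 28
  kept as-is: 8 8 9 7 3 0 2 → sum 37
Total = 28 + 37 = 65.
Check digit = (10 − (65 mod 10)) mod 10 = 5.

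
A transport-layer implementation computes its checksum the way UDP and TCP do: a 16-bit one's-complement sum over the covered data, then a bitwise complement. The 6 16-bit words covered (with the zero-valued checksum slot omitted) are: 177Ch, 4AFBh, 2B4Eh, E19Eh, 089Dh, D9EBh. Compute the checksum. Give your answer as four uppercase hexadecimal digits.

One's-complement addition (fold any carry out of bit 15 back into bit 0):
  0x177C + 0x4AFB = 0x06277
  0x6277 + 0x2B4E = 0x08DC5
  0x8DC5 + 0xE19E = 0x16F63 → wrap carry → 0x6F64
  0x6F64 + 0x089D = 0x07801
  0x7801 + 0xD9EB = 0x151EC → wrap carry → 0x51ED
One's-complement sum = 0x51ED.
Checksum = ~0x51ED & 0xFFFF = 0xAE12.

AE12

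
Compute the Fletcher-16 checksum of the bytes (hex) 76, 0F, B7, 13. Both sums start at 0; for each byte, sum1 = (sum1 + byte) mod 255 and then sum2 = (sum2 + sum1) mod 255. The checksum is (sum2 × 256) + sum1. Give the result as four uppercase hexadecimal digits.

8950

Running sums (mod 255):
  after byte 0 (76): sum1=118, sum2=118
  after byte 1 (0F): sum1=133, sum2=251
  after byte 2 (B7): sum1=61, sum2=57
  after byte 3 (13): sum1=80, sum2=137
Checksum = sum2·256 + sum1 = 137·256 + 80 = 35152 = 0x8950.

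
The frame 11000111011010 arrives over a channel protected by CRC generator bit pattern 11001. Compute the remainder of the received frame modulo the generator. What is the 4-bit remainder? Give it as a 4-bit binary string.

0000

Modulo-2 division of 11000111011010 by 11001:
  pos 0: 11000 XOR 11001 = 00001
  pos 4: 11110 XOR 11001 = 00111
  pos 6: 11111 XOR 11001 = 00110
  pos 8: 11001 XOR 11001 = 00000
Remainder = 0000 (zero — the frame passes the CRC check).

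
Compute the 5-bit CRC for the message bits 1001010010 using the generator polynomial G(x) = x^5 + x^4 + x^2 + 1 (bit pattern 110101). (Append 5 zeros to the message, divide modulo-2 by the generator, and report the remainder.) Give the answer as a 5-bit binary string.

10010

Append 5 zeros: 100101001000000. Divide by 110101 (XOR where the leading bit is 1):
  pos 0: 100101 XOR 110101 = 010000
  pos 1: 100000 XOR 110101 = 010101
  pos 2: 101010 XOR 110101 = 011111
  pos 3: 111111 XOR 110101 = 001010
  pos 5: 101000 XOR 110101 = 011101
  pos 6: 111010 XOR 110101 = 001111
  pos 8: 111100 XOR 110101 = 001001
Remainder (last 5 bits) = 10010. This is the CRC / FCS.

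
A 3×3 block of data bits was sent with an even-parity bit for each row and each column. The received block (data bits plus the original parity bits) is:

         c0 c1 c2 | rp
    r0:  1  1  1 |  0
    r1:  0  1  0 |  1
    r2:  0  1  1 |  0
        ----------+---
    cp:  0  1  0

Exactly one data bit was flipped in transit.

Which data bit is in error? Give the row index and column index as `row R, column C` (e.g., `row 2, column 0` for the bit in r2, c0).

Recompute each row's even parity and compare to rp:
  r0: data parity 1, sent rp 0 → mismatch
  r1: data parity 1, sent rp 1 → ok
  r2: data parity 0, sent rp 0 → ok
Recompute each column's even parity and compare to cp:
  c0: data parity 1, sent cp 0 → mismatch
  c1: data parity 1, sent cp 1 → ok
  c2: data parity 0, sent cp 0 → ok
Exactly one row (r0) and one column (c0) fail → the flipped bit is at their intersection.

row 0, column 0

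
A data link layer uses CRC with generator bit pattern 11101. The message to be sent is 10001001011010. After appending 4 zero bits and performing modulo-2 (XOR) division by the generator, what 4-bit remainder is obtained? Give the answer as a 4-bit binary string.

1010

Append 4 zeros: 100010010110100000. Divide by 11101 (XOR where the leading bit is 1):
  pos 0: 10001 XOR 11101 = 01100
  pos 1: 11000 XOR 11101 = 00101
  pos 3: 10101 XOR 11101 = 01000
  pos 4: 10000 XOR 11101 = 01101
  pos 5: 11011 XOR 11101 = 00110
  pos 7: 11010 XOR 11101 = 00111
  pos 9: 11110 XOR 11101 = 00011
  pos 12: 11000 XOR 11101 = 00101
Remainder (last 4 bits) = 1010. This is the CRC / FCS.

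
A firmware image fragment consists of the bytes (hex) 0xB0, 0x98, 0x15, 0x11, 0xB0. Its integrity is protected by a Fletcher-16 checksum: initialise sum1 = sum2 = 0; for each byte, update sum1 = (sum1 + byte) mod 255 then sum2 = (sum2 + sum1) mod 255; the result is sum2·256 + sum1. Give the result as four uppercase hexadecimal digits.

Running sums (mod 255):
  after byte 0 (0xB0): sum1=176, sum2=176
  after byte 1 (0x98): sum1=73, sum2=249
  after byte 2 (0x15): sum1=94, sum2=88
  after byte 3 (0x11): sum1=111, sum2=199
  after byte 4 (0xB0): sum1=32, sum2=231
Checksum = sum2·256 + sum1 = 231·256 + 32 = 59168 = 0xE720.

E720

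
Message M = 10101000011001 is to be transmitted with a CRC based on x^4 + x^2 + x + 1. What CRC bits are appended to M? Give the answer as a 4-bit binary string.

Append 4 zeros: 101010000110010000. Divide by 10111 (XOR where the leading bit is 1):
  pos 0: 10101 XOR 10111 = 00010
  pos 3: 10000 XOR 10111 = 00111
  pos 5: 11101 XOR 10111 = 01010
  pos 6: 10101 XOR 10111 = 00010
  pos 9: 10001 XOR 10111 = 00110
  pos 11: 11000 XOR 10111 = 01111
  pos 12: 11110 XOR 10111 = 01001
  pos 13: 10010 XOR 10111 = 00101
Remainder (last 4 bits) = 0101. This is the CRC / FCS.

0101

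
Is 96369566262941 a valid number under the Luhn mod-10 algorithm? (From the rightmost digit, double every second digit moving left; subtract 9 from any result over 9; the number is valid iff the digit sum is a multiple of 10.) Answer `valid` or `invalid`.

From the right, keep odd positions and double even positions (subtract 9 from any doubled value over 9):
  doubled (positions 2,4,...): 8 4 4 3 9 6 9 → sum 43
  kept (positions 1,3,...): 1 9 6 6 5 6 6 → sum 39
Total = 82.
82 mod 10 = 2, so the number is invalid.

invalid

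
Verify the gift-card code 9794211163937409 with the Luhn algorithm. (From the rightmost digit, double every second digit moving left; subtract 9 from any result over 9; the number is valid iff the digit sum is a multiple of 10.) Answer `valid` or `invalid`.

invalid

From the right, keep odd positions and double even positions (subtract 9 from any doubled value over 9):
  doubled (positions 2,4,...): 0 5 9 3 2 4 9 9 → sum 41
  kept (positions 1,3,...): 9 4 3 3 1 1 4 7 → sum 32
Total = 73.
73 mod 10 = 3, so the number is invalid.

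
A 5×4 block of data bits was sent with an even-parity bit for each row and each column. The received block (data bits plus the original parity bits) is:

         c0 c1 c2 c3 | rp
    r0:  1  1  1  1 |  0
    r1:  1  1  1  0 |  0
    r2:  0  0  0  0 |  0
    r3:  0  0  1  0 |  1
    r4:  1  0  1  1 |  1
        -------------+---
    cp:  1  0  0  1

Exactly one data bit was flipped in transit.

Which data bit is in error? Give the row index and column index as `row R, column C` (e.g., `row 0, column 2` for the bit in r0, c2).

row 1, column 3

Recompute each row's even parity and compare to rp:
  r0: data parity 0, sent rp 0 → ok
  r1: data parity 1, sent rp 0 → mismatch
  r2: data parity 0, sent rp 0 → ok
  r3: data parity 1, sent rp 1 → ok
  r4: data parity 1, sent rp 1 → ok
Recompute each column's even parity and compare to cp:
  c0: data parity 1, sent cp 1 → ok
  c1: data parity 0, sent cp 0 → ok
  c2: data parity 0, sent cp 0 → ok
  c3: data parity 0, sent cp 1 → mismatch
Exactly one row (r1) and one column (c3) fail → the flipped bit is at their intersection.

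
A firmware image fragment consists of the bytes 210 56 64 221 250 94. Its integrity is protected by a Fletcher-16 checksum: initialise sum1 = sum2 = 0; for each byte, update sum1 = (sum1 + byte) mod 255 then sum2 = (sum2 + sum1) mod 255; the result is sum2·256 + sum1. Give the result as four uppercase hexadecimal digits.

F882

Running sums (mod 255):
  after byte 0 (210): sum1=210, sum2=210
  after byte 1 (56): sum1=11, sum2=221
  after byte 2 (64): sum1=75, sum2=41
  after byte 3 (221): sum1=41, sum2=82
  after byte 4 (250): sum1=36, sum2=118
  after byte 5 (94): sum1=130, sum2=248
Checksum = sum2·256 + sum1 = 248·256 + 130 = 63618 = 0xF882.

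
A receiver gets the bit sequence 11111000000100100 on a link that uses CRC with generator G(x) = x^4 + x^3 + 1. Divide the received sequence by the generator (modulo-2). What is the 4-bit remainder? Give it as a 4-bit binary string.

0101

Modulo-2 division of 11111000000100100 by 11001:
  pos 0: 11111 XOR 11001 = 00110
  pos 2: 11000 XOR 11001 = 00001
  pos 6: 10000 XOR 11001 = 01001
  pos 7: 10011 XOR 11001 = 01010
  pos 8: 10100 XOR 11001 = 01101
  pos 9: 11010 XOR 11001 = 00011
  pos 12: 11100 XOR 11001 = 00101
Remainder = 0101 (nonzero — an error is detected).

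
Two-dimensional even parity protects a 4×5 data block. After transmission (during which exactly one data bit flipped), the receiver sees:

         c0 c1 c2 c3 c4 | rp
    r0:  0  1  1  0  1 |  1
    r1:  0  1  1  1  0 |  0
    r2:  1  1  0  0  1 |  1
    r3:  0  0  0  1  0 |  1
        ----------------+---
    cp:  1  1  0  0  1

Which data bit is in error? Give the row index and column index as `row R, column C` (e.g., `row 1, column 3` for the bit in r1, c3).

Recompute each row's even parity and compare to rp:
  r0: data parity 1, sent rp 1 → ok
  r1: data parity 1, sent rp 0 → mismatch
  r2: data parity 1, sent rp 1 → ok
  r3: data parity 1, sent rp 1 → ok
Recompute each column's even parity and compare to cp:
  c0: data parity 1, sent cp 1 → ok
  c1: data parity 1, sent cp 1 → ok
  c2: data parity 0, sent cp 0 → ok
  c3: data parity 0, sent cp 0 → ok
  c4: data parity 0, sent cp 1 → mismatch
Exactly one row (r1) and one column (c4) fail → the flipped bit is at their intersection.

row 1, column 4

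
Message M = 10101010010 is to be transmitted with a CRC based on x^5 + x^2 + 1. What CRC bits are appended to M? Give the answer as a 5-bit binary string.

Append 5 zeros: 1010101001000000. Divide by 100101 (XOR where the leading bit is 1):
  pos 0: 101010 XOR 100101 = 001111
  pos 2: 111110 XOR 100101 = 011011
  pos 3: 110110 XOR 100101 = 010011
  pos 4: 100111 XOR 100101 = 000010
  pos 8: 100000 XOR 100101 = 000101
Remainder (last 5 bits) = 10100. This is the CRC / FCS.

10100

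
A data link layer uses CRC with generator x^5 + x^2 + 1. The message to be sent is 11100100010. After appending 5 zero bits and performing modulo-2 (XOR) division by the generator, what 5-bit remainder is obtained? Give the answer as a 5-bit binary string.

00101

Append 5 zeros: 1110010001000000. Divide by 100101 (XOR where the leading bit is 1):
  pos 0: 111001 XOR 100101 = 011100
  pos 1: 111000 XOR 100101 = 011101
  pos 2: 111010 XOR 100101 = 011111
  pos 3: 111110 XOR 100101 = 011011
  pos 4: 110111 XOR 100101 = 010010
  pos 5: 100100 XOR 100101 = 000001
  pos 10: 100000 XOR 100101 = 000101
Remainder (last 5 bits) = 00101. This is the CRC / FCS.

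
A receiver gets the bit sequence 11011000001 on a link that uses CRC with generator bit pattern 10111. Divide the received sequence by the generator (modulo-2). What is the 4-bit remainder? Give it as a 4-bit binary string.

Modulo-2 division of 11011000001 by 10111:
  pos 0: 11011 XOR 10111 = 01100
  pos 1: 11000 XOR 10111 = 01111
  pos 2: 11110 XOR 10111 = 01001
  pos 3: 10010 XOR 10111 = 00101
  pos 5: 10100 XOR 10111 = 00011
Remainder = 0111 (nonzero — an error is detected).

0111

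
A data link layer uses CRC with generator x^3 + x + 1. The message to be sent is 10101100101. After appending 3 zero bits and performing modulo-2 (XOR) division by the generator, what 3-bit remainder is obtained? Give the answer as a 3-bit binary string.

001

Append 3 zeros: 10101100101000. Divide by 1011 (XOR where the leading bit is 1):
  pos 0: 1010 XOR 1011 = 0001
  pos 3: 1110 XOR 1011 = 0101
  pos 4: 1010 XOR 1011 = 0001
  pos 7: 1101 XOR 1011 = 0110
  pos 8: 1100 XOR 1011 = 0111
  pos 9: 1110 XOR 1011 = 0101
  pos 10: 1010 XOR 1011 = 0001
Remainder (last 3 bits) = 001. This is the CRC / FCS.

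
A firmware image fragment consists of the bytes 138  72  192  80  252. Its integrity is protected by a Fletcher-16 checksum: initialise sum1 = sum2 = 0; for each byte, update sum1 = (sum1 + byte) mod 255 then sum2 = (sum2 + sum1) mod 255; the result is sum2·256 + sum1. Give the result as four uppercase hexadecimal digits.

B5E0

Running sums (mod 255):
  after byte 0 (138): sum1=138, sum2=138
  after byte 1 (72): sum1=210, sum2=93
  after byte 2 (192): sum1=147, sum2=240
  after byte 3 (80): sum1=227, sum2=212
  after byte 4 (252): sum1=224, sum2=181
Checksum = sum2·256 + sum1 = 181·256 + 224 = 46560 = 0xB5E0.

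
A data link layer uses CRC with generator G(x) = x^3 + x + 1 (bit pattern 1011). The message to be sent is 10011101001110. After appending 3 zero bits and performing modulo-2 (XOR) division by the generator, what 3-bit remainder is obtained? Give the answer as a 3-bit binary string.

000

Append 3 zeros: 10011101001110000. Divide by 1011 (XOR where the leading bit is 1):
  pos 0: 1001 XOR 1011 = 0010
  pos 2: 1011 XOR 1011 = 0000
  pos 7: 1001 XOR 1011 = 0010
  pos 9: 1011 XOR 1011 = 0000
Remainder (last 3 bits) = 000. This is the CRC / FCS.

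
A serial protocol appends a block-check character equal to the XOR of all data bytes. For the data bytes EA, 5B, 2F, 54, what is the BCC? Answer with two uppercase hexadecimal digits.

XOR the bytes together:
  start with 0xEA
  0xEA ⊕ 0x5B = 0xB1
  0xB1 ⊕ 0x2F = 0x9E
  0x9E ⊕ 0x54 = 0xCA

CA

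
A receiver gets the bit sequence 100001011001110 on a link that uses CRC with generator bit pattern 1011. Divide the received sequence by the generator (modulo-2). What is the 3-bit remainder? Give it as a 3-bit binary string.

Modulo-2 division of 100001011001110 by 1011:
  pos 0: 1000 XOR 1011 = 0011
  pos 2: 1101 XOR 1011 = 0110
  pos 3: 1100 XOR 1011 = 0111
  pos 4: 1111 XOR 1011 = 0100
  pos 5: 1001 XOR 1011 = 0010
  pos 7: 1000 XOR 1011 = 0011
  pos 9: 1111 XOR 1011 = 0100
  pos 10: 1001 XOR 1011 = 0010
Remainder = 100 (nonzero — an error is detected).

100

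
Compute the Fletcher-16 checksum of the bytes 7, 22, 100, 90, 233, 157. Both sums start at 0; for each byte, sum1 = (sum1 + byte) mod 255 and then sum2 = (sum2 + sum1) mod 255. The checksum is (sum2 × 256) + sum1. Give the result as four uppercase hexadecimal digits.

Running sums (mod 255):
  after byte 0 (7): sum1=7, sum2=7
  after byte 1 (22): sum1=29, sum2=36
  after byte 2 (100): sum1=129, sum2=165
  after byte 3 (90): sum1=219, sum2=129
  after byte 4 (233): sum1=197, sum2=71
  after byte 5 (157): sum1=99, sum2=170
Checksum = sum2·256 + sum1 = 170·256 + 99 = 43619 = 0xAA63.

AA63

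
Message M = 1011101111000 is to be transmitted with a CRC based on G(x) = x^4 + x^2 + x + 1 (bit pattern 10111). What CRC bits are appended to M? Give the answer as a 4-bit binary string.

1111

Append 4 zeros: 10111011110000000. Divide by 10111 (XOR where the leading bit is 1):
  pos 0: 10111 XOR 10111 = 00000
  pos 6: 11110 XOR 10111 = 01001
  pos 7: 10010 XOR 10111 = 00101
  pos 9: 10100 XOR 10111 = 00011
  pos 12: 11000 XOR 10111 = 01111
Remainder (last 4 bits) = 1111. This is the CRC / FCS.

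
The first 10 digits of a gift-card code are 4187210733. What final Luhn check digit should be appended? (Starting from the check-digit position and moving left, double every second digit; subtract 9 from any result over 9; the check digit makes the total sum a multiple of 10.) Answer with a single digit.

3

Partial digits right→left: 3 3 7 0 1 2 7 8 1 4
Double every second digit counting from the check-digit position (so the 1st, 3rd, 5th, ... of the partial from the right).
  doubled (with −9 where >9): 6 5 2 5 2 → sum 20
  kept as-is: 3 0 2 8 4 → sum 17
Total = 20 + 17 = 37.
Check digit = (10 − (37 mod 10)) mod 10 = 3.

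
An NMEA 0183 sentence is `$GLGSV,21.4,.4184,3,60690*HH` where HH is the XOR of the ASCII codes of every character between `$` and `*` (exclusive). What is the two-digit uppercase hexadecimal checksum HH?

XOR the ASCII codes of the payload characters:
  'G' = 0x47 → acc = 0x47
  'L' = 0x4C → acc = 0x0B
  'G' = 0x47 → acc = 0x4C
  'S' = 0x53 → acc = 0x1F
  'V' = 0x56 → acc = 0x49
  ',' = 0x2C → acc = 0x65
  '2' = 0x32 → acc = 0x57
  '1' = 0x31 → acc = 0x66
  '.' = 0x2E → acc = 0x48
  '4' = 0x34 → acc = 0x7C
  ',' = 0x2C → acc = 0x50
  '.' = 0x2E → acc = 0x7E
  '4' = 0x34 → acc = 0x4A
  '1' = 0x31 → acc = 0x7B
  '8' = 0x38 → acc = 0x43
  '4' = 0x34 → acc = 0x77
  ',' = 0x2C → acc = 0x5B
  '3' = 0x33 → acc = 0x68
  ',' = 0x2C → acc = 0x44
  '6' = 0x36 → acc = 0x72
  '0' = 0x30 → acc = 0x42
  '6' = 0x36 → acc = 0x74
  '9' = 0x39 → acc = 0x4D
  '0' = 0x30 → acc = 0x7D
Checksum = 0x7D.

7D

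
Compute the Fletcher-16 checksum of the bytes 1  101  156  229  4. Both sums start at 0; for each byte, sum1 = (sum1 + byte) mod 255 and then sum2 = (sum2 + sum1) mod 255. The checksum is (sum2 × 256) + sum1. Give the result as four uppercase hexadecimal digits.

Running sums (mod 255):
  after byte 0 (1): sum1=1, sum2=1
  after byte 1 (101): sum1=102, sum2=103
  after byte 2 (156): sum1=3, sum2=106
  after byte 3 (229): sum1=232, sum2=83
  after byte 4 (4): sum1=236, sum2=64
Checksum = sum2·256 + sum1 = 64·256 + 236 = 16620 = 0x40EC.

40EC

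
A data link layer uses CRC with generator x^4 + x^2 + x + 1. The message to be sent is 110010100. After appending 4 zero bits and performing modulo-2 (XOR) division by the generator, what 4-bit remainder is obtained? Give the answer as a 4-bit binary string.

0000

Append 4 zeros: 1100101000000. Divide by 10111 (XOR where the leading bit is 1):
  pos 0: 11001 XOR 10111 = 01110
  pos 1: 11100 XOR 10111 = 01011
  pos 2: 10111 XOR 10111 = 00000
Remainder (last 4 bits) = 0000. This is the CRC / FCS.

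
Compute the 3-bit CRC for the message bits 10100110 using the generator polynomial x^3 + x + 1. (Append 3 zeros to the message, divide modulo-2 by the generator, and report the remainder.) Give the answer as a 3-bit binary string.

Append 3 zeros: 10100110000. Divide by 1011 (XOR where the leading bit is 1):
  pos 0: 1010 XOR 1011 = 0001
  pos 3: 1011 XOR 1011 = 0000
Remainder (last 3 bits) = 000. This is the CRC / FCS.

000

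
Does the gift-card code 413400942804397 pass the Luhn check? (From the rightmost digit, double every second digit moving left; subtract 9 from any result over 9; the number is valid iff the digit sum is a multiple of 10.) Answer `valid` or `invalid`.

valid

From the right, keep odd positions and double even positions (subtract 9 from any doubled value over 9):
  doubled (positions 2,4,...): 9 8 7 8 0 8 2 → sum 42
  kept (positions 1,3,...): 7 3 0 2 9 0 3 4 → sum 28
Total = 70.
70 mod 10 = 0, so the number is valid.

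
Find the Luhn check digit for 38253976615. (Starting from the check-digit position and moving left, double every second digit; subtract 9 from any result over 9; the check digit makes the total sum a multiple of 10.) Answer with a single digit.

6

Partial digits right→left: 5 1 6 6 7 9 3 5 2 8 3
Double every second digit counting from the check-digit position (so the 1st, 3rd, 5th, ... of the partial from the right).
  doubled (with −9 where >9): 1 3 5 6 4 6 → sum 25
  kept as-is: 1 6 9 5 8 → sum 29
Total = 25 + 29 = 54.
Check digit = (10 − (54 mod 10)) mod 10 = 6.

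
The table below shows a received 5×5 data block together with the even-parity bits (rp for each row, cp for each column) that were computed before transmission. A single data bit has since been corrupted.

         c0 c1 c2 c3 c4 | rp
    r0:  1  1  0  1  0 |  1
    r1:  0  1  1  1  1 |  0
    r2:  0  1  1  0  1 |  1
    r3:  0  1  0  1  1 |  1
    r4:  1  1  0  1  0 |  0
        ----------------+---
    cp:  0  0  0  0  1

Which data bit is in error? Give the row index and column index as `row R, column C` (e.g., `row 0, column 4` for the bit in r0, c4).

Recompute each row's even parity and compare to rp:
  r0: data parity 1, sent rp 1 → ok
  r1: data parity 0, sent rp 0 → ok
  r2: data parity 1, sent rp 1 → ok
  r3: data parity 1, sent rp 1 → ok
  r4: data parity 1, sent rp 0 → mismatch
Recompute each column's even parity and compare to cp:
  c0: data parity 0, sent cp 0 → ok
  c1: data parity 1, sent cp 0 → mismatch
  c2: data parity 0, sent cp 0 → ok
  c3: data parity 0, sent cp 0 → ok
  c4: data parity 1, sent cp 1 → ok
Exactly one row (r4) and one column (c1) fail → the flipped bit is at their intersection.

row 4, column 1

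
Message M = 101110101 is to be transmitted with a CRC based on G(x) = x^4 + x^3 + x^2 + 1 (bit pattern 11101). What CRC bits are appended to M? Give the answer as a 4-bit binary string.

1010

Append 4 zeros: 1011101010000. Divide by 11101 (XOR where the leading bit is 1):
  pos 0: 10111 XOR 11101 = 01010
  pos 1: 10100 XOR 11101 = 01001
  pos 2: 10011 XOR 11101 = 01110
  pos 3: 11100 XOR 11101 = 00001
  pos 7: 11000 XOR 11101 = 00101
Remainder (last 4 bits) = 1010. This is the CRC / FCS.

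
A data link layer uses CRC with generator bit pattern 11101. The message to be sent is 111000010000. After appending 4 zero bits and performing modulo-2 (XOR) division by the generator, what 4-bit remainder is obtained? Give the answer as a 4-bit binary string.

Append 4 zeros: 1110000100000000. Divide by 11101 (XOR where the leading bit is 1):
  pos 0: 11100 XOR 11101 = 00001
  pos 4: 10010 XOR 11101 = 01111
  pos 5: 11110 XOR 11101 = 00011
  pos 8: 11000 XOR 11101 = 00101
  pos 10: 10100 XOR 11101 = 01001
  pos 11: 10010 XOR 11101 = 01111
Remainder (last 4 bits) = 1111. This is the CRC / FCS.

1111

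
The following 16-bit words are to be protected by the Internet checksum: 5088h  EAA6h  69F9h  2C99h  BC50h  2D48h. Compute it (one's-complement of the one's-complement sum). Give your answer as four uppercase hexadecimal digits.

One's-complement addition (fold any carry out of bit 15 back into bit 0):
  0x5088 + 0xEAA6 = 0x13B2E → wrap carry → 0x3B2F
  0x3B2F + 0x69F9 = 0x0A528
  0xA528 + 0x2C99 = 0x0D1C1
  0xD1C1 + 0xBC50 = 0x18E11 → wrap carry → 0x8E12
  0x8E12 + 0x2D48 = 0x0BB5A
One's-complement sum = 0xBB5A.
Checksum = ~0xBB5A & 0xFFFF = 0x44A5.

44A5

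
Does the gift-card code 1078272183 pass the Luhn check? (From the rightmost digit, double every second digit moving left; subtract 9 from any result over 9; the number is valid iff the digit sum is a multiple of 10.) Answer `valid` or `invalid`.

From the right, keep odd positions and double even positions (subtract 9 from any doubled value over 9):
  doubled (positions 2,4,...): 7 4 4 5 2 → sum 22
  kept (positions 1,3,...): 3 1 7 8 0 → sum 19
Total = 41.
41 mod 10 = 1, so the number is invalid.

invalid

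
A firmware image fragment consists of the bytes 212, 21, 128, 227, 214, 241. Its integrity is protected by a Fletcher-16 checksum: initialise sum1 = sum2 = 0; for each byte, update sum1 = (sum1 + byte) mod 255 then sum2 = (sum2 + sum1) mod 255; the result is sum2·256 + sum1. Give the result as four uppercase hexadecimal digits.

Running sums (mod 255):
  after byte 0 (212): sum1=212, sum2=212
  after byte 1 (21): sum1=233, sum2=190
  after byte 2 (128): sum1=106, sum2=41
  after byte 3 (227): sum1=78, sum2=119
  after byte 4 (214): sum1=37, sum2=156
  after byte 5 (241): sum1=23, sum2=179
Checksum = sum2·256 + sum1 = 179·256 + 23 = 45847 = 0xB317.

B317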